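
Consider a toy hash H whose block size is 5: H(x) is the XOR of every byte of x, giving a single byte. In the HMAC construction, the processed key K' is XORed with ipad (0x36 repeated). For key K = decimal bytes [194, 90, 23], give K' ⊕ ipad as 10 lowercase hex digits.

f46c213636

Key decimal bytes [194, 90, 23] = c2 5a 17 is 3 bytes ≤ B = 5; zero-pad to 5 bytes: K' = c2 5a 17 00 00.
XOR each byte with 0x36: c2⊕36=f4, 5a⊕36=6c, 17⊕36=21, 00⊕36=36, 00⊕36=36.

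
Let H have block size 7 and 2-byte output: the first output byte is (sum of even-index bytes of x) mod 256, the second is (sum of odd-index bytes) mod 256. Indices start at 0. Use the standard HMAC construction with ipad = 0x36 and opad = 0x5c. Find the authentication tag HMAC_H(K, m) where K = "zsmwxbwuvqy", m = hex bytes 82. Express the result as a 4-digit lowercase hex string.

9fbb

Key "zsmwxbwuvqy" = 7a 73 6d 77 78 62 77 75 76 71 79 is 11 bytes > B = 7, so hash it first: H(key) = c5 32, then zero-pad to 7 bytes: K' = c5 32 00 00 00 00 00.
K' ⊕ ipad = f3 04 36 36 36 36 36.  K' ⊕ opad = 99 6e 5c 5c 5c 5c 5c.
Inner input = (K'⊕ipad) ∥ m = f3 04 36 36 36 36 36 ∥ 82.
Inner hash: even-index sum = 405 mod 256 = 149; odd-index sum = 242 mod 256 = 242 → 95 f2.
Outer input = (K'⊕opad) ∥ inner = 99 6e 5c 5c 5c 5c 5c ∥ 95 f2.
Outer hash (tag): even-index sum = 671 mod 256 = 159; odd-index sum = 443 mod 256 = 187 → 9f bb.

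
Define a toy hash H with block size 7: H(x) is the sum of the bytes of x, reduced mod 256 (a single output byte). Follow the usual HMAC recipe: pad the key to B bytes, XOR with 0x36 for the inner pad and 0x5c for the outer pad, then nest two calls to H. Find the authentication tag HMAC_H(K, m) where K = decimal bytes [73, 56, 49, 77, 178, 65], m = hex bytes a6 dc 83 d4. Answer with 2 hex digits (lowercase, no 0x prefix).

Key decimal bytes [73, 56, 49, 77, 178, 65] = 49 38 31 4d b2 41 is 6 bytes ≤ B = 7; zero-pad to 7 bytes: K' = 49 38 31 4d b2 41 00.
K' ⊕ ipad = 7f 0e 07 7b 84 77 36.  K' ⊕ opad = 15 64 6d 11 ee 1d 5c.
Inner input = (K'⊕ipad) ∥ m = 7f 0e 07 7b 84 77 36 ∥ a6 dc 83 d4.
Inner hash: sum = 127+14+7+123+132+119+54+166+220+131+212 = 1305; mod 256 = 25 → 19.
Outer input = (K'⊕opad) ∥ inner = 15 64 6d 11 ee 1d 5c ∥ 19.
Outer hash (tag): sum = 21+100+109+17+238+29+92+25 = 631; mod 256 = 119 → 77.

77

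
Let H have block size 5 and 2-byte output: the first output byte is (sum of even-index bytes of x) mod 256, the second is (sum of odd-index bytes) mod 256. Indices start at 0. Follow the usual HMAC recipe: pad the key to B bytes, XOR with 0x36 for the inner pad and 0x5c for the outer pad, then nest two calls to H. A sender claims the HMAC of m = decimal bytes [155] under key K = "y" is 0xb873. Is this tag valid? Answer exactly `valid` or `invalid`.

invalid

Key "y" = 79 is 1 byte ≤ B = 5; zero-pad to 5 bytes: K' = 79 00 00 00 00.
K' ⊕ ipad = 4f 36 36 36 36; K' ⊕ opad = 25 5c 5c 5c 5c.
Inner hash: even-index sum = 187 mod 256 = 187; odd-index sum = 263 mod 256 = 7 → bb 07.
Outer hash (recomputed tag): even-index sum = 228 mod 256 = 228; odd-index sum = 371 mod 256 = 115 → e4 73.
Recomputed tag = e473; claimed = b873 → mismatch.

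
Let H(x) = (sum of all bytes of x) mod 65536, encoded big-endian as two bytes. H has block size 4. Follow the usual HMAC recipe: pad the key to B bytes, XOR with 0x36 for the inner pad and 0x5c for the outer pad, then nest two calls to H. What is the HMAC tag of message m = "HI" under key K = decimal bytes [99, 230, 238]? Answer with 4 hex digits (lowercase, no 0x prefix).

Key decimal bytes [99, 230, 238] = 63 e6 ee is 3 bytes ≤ B = 4; zero-pad to 4 bytes: K' = 63 e6 ee 00.
K' ⊕ ipad = 55 d0 d8 36.  K' ⊕ opad = 3f ba b2 5c.
Inner input = (K'⊕ipad) ∥ m = 55 d0 d8 36 ∥ 48 49.
Inner hash: sum = 85+208+216+54+72+73 = 708 → 02 c4.
Outer input = (K'⊕opad) ∥ inner = 3f ba b2 5c ∥ 02 c4.
Outer hash (tag): sum = 63+186+178+92+2+196 = 717 → 02 cd.

02cd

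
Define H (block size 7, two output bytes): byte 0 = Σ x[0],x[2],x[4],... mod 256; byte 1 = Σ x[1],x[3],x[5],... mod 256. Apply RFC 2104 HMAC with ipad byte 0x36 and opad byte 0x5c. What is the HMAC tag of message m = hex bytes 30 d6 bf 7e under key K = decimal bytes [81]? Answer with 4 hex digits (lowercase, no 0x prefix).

b271

Key decimal bytes [81] = 51 is 1 byte ≤ B = 7; zero-pad to 7 bytes: K' = 51 00 00 00 00 00 00.
K' ⊕ ipad = 67 36 36 36 36 36 36.  K' ⊕ opad = 0d 5c 5c 5c 5c 5c 5c.
Inner input = (K'⊕ipad) ∥ m = 67 36 36 36 36 36 36 ∥ 30 d6 bf 7e.
Inner hash: even-index sum = 605 mod 256 = 93; odd-index sum = 401 mod 256 = 145 → 5d 91.
Outer input = (K'⊕opad) ∥ inner = 0d 5c 5c 5c 5c 5c 5c ∥ 5d 91.
Outer hash (tag): even-index sum = 434 mod 256 = 178; odd-index sum = 369 mod 256 = 113 → b2 71.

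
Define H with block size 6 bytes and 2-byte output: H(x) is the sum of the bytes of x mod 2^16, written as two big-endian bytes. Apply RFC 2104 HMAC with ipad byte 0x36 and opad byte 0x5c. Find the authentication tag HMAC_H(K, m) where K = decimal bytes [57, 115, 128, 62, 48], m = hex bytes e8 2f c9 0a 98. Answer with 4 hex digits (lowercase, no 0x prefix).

Key decimal bytes [57, 115, 128, 62, 48] = 39 73 80 3e 30 is 5 bytes ≤ B = 6; zero-pad to 6 bytes: K' = 39 73 80 3e 30 00.
K' ⊕ ipad = 0f 45 b6 08 06 36.  K' ⊕ opad = 65 2f dc 62 6c 5c.
Inner input = (K'⊕ipad) ∥ m = 0f 45 b6 08 06 36 ∥ e8 2f c9 0a 98.
Inner hash: sum = 15+69+182+8+6+54+232+47+201+10+152 = 976 → 03 d0.
Outer input = (K'⊕opad) ∥ inner = 65 2f dc 62 6c 5c ∥ 03 d0.
Outer hash (tag): sum = 101+47+220+98+108+92+3+208 = 877 → 03 6d.

036d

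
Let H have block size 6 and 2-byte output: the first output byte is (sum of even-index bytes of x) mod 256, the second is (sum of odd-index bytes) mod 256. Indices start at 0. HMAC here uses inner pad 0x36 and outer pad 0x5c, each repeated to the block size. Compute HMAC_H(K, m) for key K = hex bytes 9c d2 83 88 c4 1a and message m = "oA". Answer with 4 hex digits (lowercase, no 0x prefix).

Key hex bytes 9c d2 83 88 c4 1a is exactly B = 6 bytes: K' = 9c d2 83 88 c4 1a.
K' ⊕ ipad = aa e4 b5 be f2 2c.  K' ⊕ opad = c0 8e df d4 98 46.
Inner input = (K'⊕ipad) ∥ m = aa e4 b5 be f2 2c ∥ 6f 41.
Inner hash: even-index sum = 704 mod 256 = 192; odd-index sum = 527 mod 256 = 15 → c0 0f.
Outer input = (K'⊕opad) ∥ inner = c0 8e df d4 98 46 ∥ c0 0f.
Outer hash (tag): even-index sum = 759 mod 256 = 247; odd-index sum = 439 mod 256 = 183 → f7 b7.

f7b7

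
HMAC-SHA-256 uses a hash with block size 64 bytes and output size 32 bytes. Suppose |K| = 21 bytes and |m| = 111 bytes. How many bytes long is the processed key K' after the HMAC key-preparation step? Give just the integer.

64

Key is 21 ≤ 64 bytes, zero-padded: |K'| = 64.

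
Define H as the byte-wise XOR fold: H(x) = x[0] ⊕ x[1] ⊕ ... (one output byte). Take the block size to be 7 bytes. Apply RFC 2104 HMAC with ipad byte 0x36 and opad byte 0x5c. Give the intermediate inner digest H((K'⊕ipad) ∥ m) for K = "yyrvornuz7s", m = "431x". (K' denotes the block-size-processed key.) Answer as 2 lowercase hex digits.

44

Key "yyrvornuz7s" = 79 79 72 76 6f 72 6e 75 7a 37 73 is 11 bytes > B = 7, so hash it first: H(key) = 3c, then zero-pad to 7 bytes: K' = 3c 00 00 00 00 00 00.
K' ⊕ ipad = 0a 36 36 36 36 36 36.
Inner input = 0a 36 36 36 36 36 36 ∥ 34 33 31 78.
Inner hash: XOR 0a⊕36⊕36⊕36⊕36⊕36⊕36⊕34⊕33⊕31⊕78 = 44.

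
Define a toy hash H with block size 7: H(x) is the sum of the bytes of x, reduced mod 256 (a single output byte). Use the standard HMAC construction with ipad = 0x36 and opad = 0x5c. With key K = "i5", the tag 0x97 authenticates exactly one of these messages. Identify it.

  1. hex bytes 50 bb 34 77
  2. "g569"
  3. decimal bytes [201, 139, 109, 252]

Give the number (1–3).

3

Key "i5" = 69 35 is 2 bytes ≤ B = 7; zero-pad to 7 bytes: K' = 69 35 00 00 00 00 00.
K' ⊕ ipad = 5f 03 36 36 36 36 36; K' ⊕ opad = 35 69 5c 5c 5c 5c 5c.
m1: inner = H(5f 03 36 36 36 36 36 50 bb 34 77) = 26; tag = H(35 69 5c 5c 5c 5c 5c 26) = 90
m2: inner = H(5f 03 36 36 36 36 36 67 35 36 39) = 7b; tag = H(35 69 5c 5c 5c 5c 5c 7b) = e5
m3: inner = H(5f 03 36 36 36 36 36 c9 8b 6d fc) = 2d; tag = H(35 69 5c 5c 5c 5c 5c 2d) = 97 ← matches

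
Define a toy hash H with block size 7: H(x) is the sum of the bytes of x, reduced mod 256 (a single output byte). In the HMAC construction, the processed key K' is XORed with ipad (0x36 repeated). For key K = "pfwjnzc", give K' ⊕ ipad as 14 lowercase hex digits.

Key "pfwjnzc" = 70 66 77 6a 6e 7a 63 is exactly B = 7 bytes: K' = 70 66 77 6a 6e 7a 63.
XOR each byte with 0x36: 70⊕36=46, 66⊕36=50, 77⊕36=41, 6a⊕36=5c, 6e⊕36=58, 7a⊕36=4c, 63⊕36=55.

4650415c584c55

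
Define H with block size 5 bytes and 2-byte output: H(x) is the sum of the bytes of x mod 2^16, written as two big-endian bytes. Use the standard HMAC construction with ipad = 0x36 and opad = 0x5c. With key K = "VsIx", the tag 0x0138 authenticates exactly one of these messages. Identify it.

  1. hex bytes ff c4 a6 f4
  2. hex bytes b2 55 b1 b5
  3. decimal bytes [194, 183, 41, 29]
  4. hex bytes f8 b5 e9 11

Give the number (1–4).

Key "VsIx" = 56 73 49 78 is 4 bytes ≤ B = 5; zero-pad to 5 bytes: K' = 56 73 49 78 00.
K' ⊕ ipad = 60 45 7f 4e 36; K' ⊕ opad = 0a 2f 15 24 5c.
m1: inner = H(60 45 7f 4e 36 ff c4 a6 f4) = 05 05; tag = H(0a 2f 15 24 5c 05 05) = 00d8
m2: inner = H(60 45 7f 4e 36 b2 55 b1 b5) = 04 15; tag = H(0a 2f 15 24 5c 04 15) = 00e7
m3: inner = H(60 45 7f 4e 36 c2 b7 29 1d) = 03 67; tag = H(0a 2f 15 24 5c 03 67) = 0138 ← matches
m4: inner = H(60 45 7f 4e 36 f8 b5 e9 11) = 04 4f; tag = H(0a 2f 15 24 5c 04 4f) = 0121

3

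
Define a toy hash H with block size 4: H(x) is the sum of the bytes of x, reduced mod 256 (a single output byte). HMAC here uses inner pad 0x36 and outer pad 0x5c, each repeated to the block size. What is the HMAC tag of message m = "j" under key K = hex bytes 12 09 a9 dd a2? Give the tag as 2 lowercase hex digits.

b4

Key hex bytes 12 09 a9 dd a2 is 5 bytes > B = 4, so hash it first: H(key) = 43, then zero-pad to 4 bytes: K' = 43 00 00 00.
K' ⊕ ipad = 75 36 36 36.  K' ⊕ opad = 1f 5c 5c 5c.
Inner input = (K'⊕ipad) ∥ m = 75 36 36 36 ∥ 6a.
Inner hash: sum = 117+54+54+54+106 = 385; mod 256 = 129 → 81.
Outer input = (K'⊕opad) ∥ inner = 1f 5c 5c 5c ∥ 81.
Outer hash (tag): sum = 31+92+92+92+129 = 436; mod 256 = 180 → b4.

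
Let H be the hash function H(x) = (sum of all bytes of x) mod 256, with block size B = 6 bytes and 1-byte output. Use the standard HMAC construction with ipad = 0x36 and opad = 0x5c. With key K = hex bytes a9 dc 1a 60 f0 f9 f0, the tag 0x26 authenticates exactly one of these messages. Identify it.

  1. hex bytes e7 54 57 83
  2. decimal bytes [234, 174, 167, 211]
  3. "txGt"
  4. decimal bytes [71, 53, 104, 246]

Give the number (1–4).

4

Key hex bytes a9 dc 1a 60 f0 f9 f0 is 7 bytes > B = 6, so hash it first: H(key) = d8, then zero-pad to 6 bytes: K' = d8 00 00 00 00 00.
K' ⊕ ipad = ee 36 36 36 36 36; K' ⊕ opad = 84 5c 5c 5c 5c 5c.
m1: inner = H(ee 36 36 36 36 36 e7 54 57 83) = 11; tag = H(84 5c 5c 5c 5c 5c 11) = 61
m2: inner = H(ee 36 36 36 36 36 ea ae a7 d3) = 0e; tag = H(84 5c 5c 5c 5c 5c 0e) = 5e
m3: inner = H(ee 36 36 36 36 36 74 78 47 74) = a3; tag = H(84 5c 5c 5c 5c 5c a3) = f3
m4: inner = H(ee 36 36 36 36 36 47 35 68 f6) = d6; tag = H(84 5c 5c 5c 5c 5c d6) = 26 ← matches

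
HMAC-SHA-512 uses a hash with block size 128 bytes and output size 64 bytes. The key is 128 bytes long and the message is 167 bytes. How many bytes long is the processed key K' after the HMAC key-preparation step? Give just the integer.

128

Key is 128 ≤ 128 bytes, zero-padded: |K'| = 128.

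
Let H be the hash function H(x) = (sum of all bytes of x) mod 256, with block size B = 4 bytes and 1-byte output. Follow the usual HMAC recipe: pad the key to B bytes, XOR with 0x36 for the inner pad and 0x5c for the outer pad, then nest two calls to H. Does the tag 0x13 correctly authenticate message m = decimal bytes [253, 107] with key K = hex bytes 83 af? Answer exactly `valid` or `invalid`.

invalid

Key hex bytes 83 af is 2 bytes ≤ B = 4; zero-pad to 4 bytes: K' = 83 af 00 00.
K' ⊕ ipad = b5 99 36 36; K' ⊕ opad = df f3 5c 5c.
Inner hash: sum = 181+153+54+54+253+107 = 802; mod 256 = 34 → 22.
Outer hash (recomputed tag): sum = 223+243+92+92+34 = 684; mod 256 = 172 → ac.
Recomputed tag = ac; claimed = 13 → mismatch.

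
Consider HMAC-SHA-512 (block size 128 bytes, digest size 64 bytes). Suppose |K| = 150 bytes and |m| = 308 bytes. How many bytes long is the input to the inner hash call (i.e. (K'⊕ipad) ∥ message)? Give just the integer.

Key is 150 > 128 bytes, so it is hashed to 64 bytes then zero-padded to 128: |K'| = 128.
Inner input = (K'⊕ipad) ∥ m → 128 + 308 = 436 bytes.

436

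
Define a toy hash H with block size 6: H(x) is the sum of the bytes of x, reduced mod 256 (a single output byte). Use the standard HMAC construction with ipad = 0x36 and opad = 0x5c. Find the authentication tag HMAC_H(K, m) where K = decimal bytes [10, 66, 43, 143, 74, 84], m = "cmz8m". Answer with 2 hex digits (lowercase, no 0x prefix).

2f

Key decimal bytes [10, 66, 43, 143, 74, 84] = 0a 42 2b 8f 4a 54 is exactly B = 6 bytes: K' = 0a 42 2b 8f 4a 54.
K' ⊕ ipad = 3c 74 1d b9 7c 62.  K' ⊕ opad = 56 1e 77 d3 16 08.
Inner input = (K'⊕ipad) ∥ m = 3c 74 1d b9 7c 62 ∥ 63 6d 7a 38 6d.
Inner hash: sum = 60+116+29+185+124+98+99+109+122+56+109 = 1107; mod 256 = 83 → 53.
Outer input = (K'⊕opad) ∥ inner = 56 1e 77 d3 16 08 ∥ 53.
Outer hash (tag): sum = 86+30+119+211+22+8+83 = 559; mod 256 = 47 → 2f.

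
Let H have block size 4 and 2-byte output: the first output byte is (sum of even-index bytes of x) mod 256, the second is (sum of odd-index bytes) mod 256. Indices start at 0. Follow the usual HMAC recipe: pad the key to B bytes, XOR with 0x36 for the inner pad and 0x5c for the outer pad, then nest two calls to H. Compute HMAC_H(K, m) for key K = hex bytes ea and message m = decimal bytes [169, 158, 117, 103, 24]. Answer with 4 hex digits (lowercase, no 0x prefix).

Key hex bytes ea is 1 byte ≤ B = 4; zero-pad to 4 bytes: K' = ea 00 00 00.
K' ⊕ ipad = dc 36 36 36.  K' ⊕ opad = b6 5c 5c 5c.
Inner input = (K'⊕ipad) ∥ m = dc 36 36 36 ∥ a9 9e 75 67 18.
Inner hash: even-index sum = 584 mod 256 = 72; odd-index sum = 369 mod 256 = 113 → 48 71.
Outer input = (K'⊕opad) ∥ inner = b6 5c 5c 5c ∥ 48 71.
Outer hash (tag): even-index sum = 346 mod 256 = 90; odd-index sum = 297 mod 256 = 41 → 5a 29.

5a29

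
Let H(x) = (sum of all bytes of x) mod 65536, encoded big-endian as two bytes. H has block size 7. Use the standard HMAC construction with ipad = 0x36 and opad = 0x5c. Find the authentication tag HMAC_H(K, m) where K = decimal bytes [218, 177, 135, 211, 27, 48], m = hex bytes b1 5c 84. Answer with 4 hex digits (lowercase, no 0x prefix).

03f4

Key decimal bytes [218, 177, 135, 211, 27, 48] = da b1 87 d3 1b 30 is 6 bytes ≤ B = 7; zero-pad to 7 bytes: K' = da b1 87 d3 1b 30 00.
K' ⊕ ipad = ec 87 b1 e5 2d 06 36.  K' ⊕ opad = 86 ed db 8f 47 6c 5c.
Inner input = (K'⊕ipad) ∥ m = ec 87 b1 e5 2d 06 36 ∥ b1 5c 84.
Inner hash: sum = 236+135+177+229+45+6+54+177+92+132 = 1283 → 05 03.
Outer input = (K'⊕opad) ∥ inner = 86 ed db 8f 47 6c 5c ∥ 05 03.
Outer hash (tag): sum = 134+237+219+143+71+108+92+5+3 = 1012 → 03 f4.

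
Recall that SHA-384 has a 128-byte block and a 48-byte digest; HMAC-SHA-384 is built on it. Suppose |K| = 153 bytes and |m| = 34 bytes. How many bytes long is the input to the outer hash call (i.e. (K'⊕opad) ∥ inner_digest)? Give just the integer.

Key is 153 > 128 bytes, so it is hashed to 48 bytes then zero-padded to 128: |K'| = 128.
Outer input = (K'⊕opad) ∥ H(inner) → 128 + 48 = 176 bytes.

176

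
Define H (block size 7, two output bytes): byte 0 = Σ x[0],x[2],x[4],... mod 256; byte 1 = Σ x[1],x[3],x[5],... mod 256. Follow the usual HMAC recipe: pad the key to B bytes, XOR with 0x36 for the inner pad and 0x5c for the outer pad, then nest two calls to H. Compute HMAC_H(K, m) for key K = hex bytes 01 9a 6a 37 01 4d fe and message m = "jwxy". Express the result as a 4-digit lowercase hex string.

9cc4

Key hex bytes 01 9a 6a 37 01 4d fe is exactly B = 7 bytes: K' = 01 9a 6a 37 01 4d fe.
K' ⊕ ipad = 37 ac 5c 01 37 7b c8.  K' ⊕ opad = 5d c6 36 6b 5d 11 a2.
Inner input = (K'⊕ipad) ∥ m = 37 ac 5c 01 37 7b c8 ∥ 6a 77 78 79.
Inner hash: even-index sum = 642 mod 256 = 130; odd-index sum = 522 mod 256 = 10 → 82 0a.
Outer input = (K'⊕opad) ∥ inner = 5d c6 36 6b 5d 11 a2 ∥ 82 0a.
Outer hash (tag): even-index sum = 412 mod 256 = 156; odd-index sum = 452 mod 256 = 196 → 9c c4.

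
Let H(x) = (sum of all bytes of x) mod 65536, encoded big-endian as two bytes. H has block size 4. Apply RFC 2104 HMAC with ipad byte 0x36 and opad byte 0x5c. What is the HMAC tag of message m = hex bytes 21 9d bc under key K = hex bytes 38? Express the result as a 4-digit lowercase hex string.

Key hex bytes 38 is 1 byte ≤ B = 4; zero-pad to 4 bytes: K' = 38 00 00 00.
K' ⊕ ipad = 0e 36 36 36.  K' ⊕ opad = 64 5c 5c 5c.
Inner input = (K'⊕ipad) ∥ m = 0e 36 36 36 ∥ 21 9d bc.
Inner hash: sum = 14+54+54+54+33+157+188 = 554 → 02 2a.
Outer input = (K'⊕opad) ∥ inner = 64 5c 5c 5c ∥ 02 2a.
Outer hash (tag): sum = 100+92+92+92+2+42 = 420 → 01 a4.

01a4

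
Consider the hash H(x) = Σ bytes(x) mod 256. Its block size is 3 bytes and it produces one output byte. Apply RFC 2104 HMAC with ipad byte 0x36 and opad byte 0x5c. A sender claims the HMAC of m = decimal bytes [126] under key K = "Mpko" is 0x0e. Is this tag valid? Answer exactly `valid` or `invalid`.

Key "Mpko" = 4d 70 6b 6f is 4 bytes > B = 3, so hash it first: H(key) = 97, then zero-pad to 3 bytes: K' = 97 00 00.
K' ⊕ ipad = a1 36 36; K' ⊕ opad = cb 5c 5c.
Inner hash: sum = 161+54+54+126 = 395; mod 256 = 139 → 8b.
Outer hash (recomputed tag): sum = 203+92+92+139 = 526; mod 256 = 14 → 0e.
Recomputed tag = 0e; claimed = 0e → match.

valid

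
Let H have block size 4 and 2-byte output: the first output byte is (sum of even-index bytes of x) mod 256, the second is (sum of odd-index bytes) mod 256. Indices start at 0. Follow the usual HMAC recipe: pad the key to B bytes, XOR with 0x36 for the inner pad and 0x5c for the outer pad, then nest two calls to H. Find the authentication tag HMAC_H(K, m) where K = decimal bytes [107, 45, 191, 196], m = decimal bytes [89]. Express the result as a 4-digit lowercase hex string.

5916

Key decimal bytes [107, 45, 191, 196] = 6b 2d bf c4 is exactly B = 4 bytes: K' = 6b 2d bf c4.
K' ⊕ ipad = 5d 1b 89 f2.  K' ⊕ opad = 37 71 e3 98.
Inner input = (K'⊕ipad) ∥ m = 5d 1b 89 f2 ∥ 59.
Inner hash: even-index sum = 319 mod 256 = 63; odd-index sum = 269 mod 256 = 13 → 3f 0d.
Outer input = (K'⊕opad) ∥ inner = 37 71 e3 98 ∥ 3f 0d.
Outer hash (tag): even-index sum = 345 mod 256 = 89; odd-index sum = 278 mod 256 = 22 → 59 16.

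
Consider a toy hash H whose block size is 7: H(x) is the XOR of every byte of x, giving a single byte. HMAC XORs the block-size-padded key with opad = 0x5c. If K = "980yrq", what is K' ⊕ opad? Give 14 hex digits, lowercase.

65646c252e2d5c

Key "980yrq" = 39 38 30 79 72 71 is 6 bytes ≤ B = 7; zero-pad to 7 bytes: K' = 39 38 30 79 72 71 00.
XOR each byte with 0x5c: 39⊕5c=65, 38⊕5c=64, 30⊕5c=6c, 79⊕5c=25, 72⊕5c=2e, 71⊕5c=2d, 00⊕5c=5c.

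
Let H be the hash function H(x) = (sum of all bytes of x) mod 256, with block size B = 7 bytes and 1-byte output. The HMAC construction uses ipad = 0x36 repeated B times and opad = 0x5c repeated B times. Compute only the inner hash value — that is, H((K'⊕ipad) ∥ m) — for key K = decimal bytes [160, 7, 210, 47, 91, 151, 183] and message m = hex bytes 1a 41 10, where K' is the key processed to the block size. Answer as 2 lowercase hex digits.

be

Key decimal bytes [160, 7, 210, 47, 91, 151, 183] = a0 07 d2 2f 5b 97 b7 is exactly B = 7 bytes: K' = a0 07 d2 2f 5b 97 b7.
K' ⊕ ipad = 96 31 e4 19 6d a1 81.
Inner input = 96 31 e4 19 6d a1 81 ∥ 1a 41 10.
Inner hash: sum = 150+49+228+25+109+161+129+26+65+16 = 958; mod 256 = 190 → be.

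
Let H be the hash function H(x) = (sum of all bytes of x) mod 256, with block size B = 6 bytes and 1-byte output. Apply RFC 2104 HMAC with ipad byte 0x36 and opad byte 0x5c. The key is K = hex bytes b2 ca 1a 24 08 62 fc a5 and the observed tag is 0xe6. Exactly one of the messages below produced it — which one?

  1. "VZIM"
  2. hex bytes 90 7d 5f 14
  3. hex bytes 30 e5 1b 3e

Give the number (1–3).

Key hex bytes b2 ca 1a 24 08 62 fc a5 is 8 bytes > B = 6, so hash it first: H(key) = c5, then zero-pad to 6 bytes: K' = c5 00 00 00 00 00.
K' ⊕ ipad = f3 36 36 36 36 36; K' ⊕ opad = 99 5c 5c 5c 5c 5c.
m1: inner = H(f3 36 36 36 36 36 56 5a 49 4d) = 47; tag = H(99 5c 5c 5c 5c 5c 47) = ac
m2: inner = H(f3 36 36 36 36 36 90 7d 5f 14) = 81; tag = H(99 5c 5c 5c 5c 5c 81) = e6 ← matches
m3: inner = H(f3 36 36 36 36 36 30 e5 1b 3e) = 6f; tag = H(99 5c 5c 5c 5c 5c 6f) = d4

2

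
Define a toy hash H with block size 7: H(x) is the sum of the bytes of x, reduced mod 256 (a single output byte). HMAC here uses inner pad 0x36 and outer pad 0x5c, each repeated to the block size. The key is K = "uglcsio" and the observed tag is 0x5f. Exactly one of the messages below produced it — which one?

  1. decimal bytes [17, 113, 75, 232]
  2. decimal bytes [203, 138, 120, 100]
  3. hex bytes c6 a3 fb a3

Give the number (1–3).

1

Key "uglcsio" = 75 67 6c 63 73 69 6f is exactly B = 7 bytes: K' = 75 67 6c 63 73 69 6f.
K' ⊕ ipad = 43 51 5a 55 45 5f 59; K' ⊕ opad = 29 3b 30 3f 2f 35 33.
m1: inner = H(43 51 5a 55 45 5f 59 11 71 4b e8) = f5; tag = H(29 3b 30 3f 2f 35 33 f5) = 5f ← matches
m2: inner = H(43 51 5a 55 45 5f 59 cb 8a 78 64) = 71; tag = H(29 3b 30 3f 2f 35 33 71) = db
m3: inner = H(43 51 5a 55 45 5f 59 c6 a3 fb a3) = 47; tag = H(29 3b 30 3f 2f 35 33 47) = b1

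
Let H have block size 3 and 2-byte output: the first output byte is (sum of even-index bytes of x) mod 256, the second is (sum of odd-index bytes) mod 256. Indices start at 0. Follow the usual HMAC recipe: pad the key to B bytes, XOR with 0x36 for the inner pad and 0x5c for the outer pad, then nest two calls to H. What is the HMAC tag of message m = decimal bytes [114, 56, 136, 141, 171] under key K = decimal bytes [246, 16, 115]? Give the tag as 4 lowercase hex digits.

a416

Key decimal bytes [246, 16, 115] = f6 10 73 is exactly B = 3 bytes: K' = f6 10 73.
K' ⊕ ipad = c0 26 45.  K' ⊕ opad = aa 4c 2f.
Inner input = (K'⊕ipad) ∥ m = c0 26 45 ∥ 72 38 88 8d ab.
Inner hash: even-index sum = 458 mod 256 = 202; odd-index sum = 459 mod 256 = 203 → ca cb.
Outer input = (K'⊕opad) ∥ inner = aa 4c 2f ∥ ca cb.
Outer hash (tag): even-index sum = 420 mod 256 = 164; odd-index sum = 278 mod 256 = 22 → a4 16.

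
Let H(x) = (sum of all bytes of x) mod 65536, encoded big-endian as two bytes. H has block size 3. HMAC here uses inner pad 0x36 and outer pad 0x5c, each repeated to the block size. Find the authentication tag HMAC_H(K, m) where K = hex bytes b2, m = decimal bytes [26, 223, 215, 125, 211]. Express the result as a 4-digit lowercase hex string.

Key hex bytes b2 is 1 byte ≤ B = 3; zero-pad to 3 bytes: K' = b2 00 00.
K' ⊕ ipad = 84 36 36.  K' ⊕ opad = ee 5c 5c.
Inner input = (K'⊕ipad) ∥ m = 84 36 36 ∥ 1a df d7 7d d3.
Inner hash: sum = 132+54+54+26+223+215+125+211 = 1040 → 04 10.
Outer input = (K'⊕opad) ∥ inner = ee 5c 5c ∥ 04 10.
Outer hash (tag): sum = 238+92+92+4+16 = 442 → 01 ba.

01ba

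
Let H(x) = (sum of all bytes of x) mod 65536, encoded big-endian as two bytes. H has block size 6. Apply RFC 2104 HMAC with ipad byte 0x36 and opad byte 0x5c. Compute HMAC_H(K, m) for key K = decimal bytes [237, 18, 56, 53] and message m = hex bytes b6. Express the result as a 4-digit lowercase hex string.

02b8

Key decimal bytes [237, 18, 56, 53] = ed 12 38 35 is 4 bytes ≤ B = 6; zero-pad to 6 bytes: K' = ed 12 38 35 00 00.
K' ⊕ ipad = db 24 0e 03 36 36.  K' ⊕ opad = b1 4e 64 69 5c 5c.
Inner input = (K'⊕ipad) ∥ m = db 24 0e 03 36 36 ∥ b6.
Inner hash: sum = 219+36+14+3+54+54+182 = 562 → 02 32.
Outer input = (K'⊕opad) ∥ inner = b1 4e 64 69 5c 5c ∥ 02 32.
Outer hash (tag): sum = 177+78+100+105+92+92+2+50 = 696 → 02 b8.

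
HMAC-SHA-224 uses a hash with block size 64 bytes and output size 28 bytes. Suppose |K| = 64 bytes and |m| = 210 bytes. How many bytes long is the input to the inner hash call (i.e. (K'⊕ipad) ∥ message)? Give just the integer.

Key is 64 ≤ 64 bytes, zero-padded: |K'| = 64.
Inner input = (K'⊕ipad) ∥ m → 64 + 210 = 274 bytes.

274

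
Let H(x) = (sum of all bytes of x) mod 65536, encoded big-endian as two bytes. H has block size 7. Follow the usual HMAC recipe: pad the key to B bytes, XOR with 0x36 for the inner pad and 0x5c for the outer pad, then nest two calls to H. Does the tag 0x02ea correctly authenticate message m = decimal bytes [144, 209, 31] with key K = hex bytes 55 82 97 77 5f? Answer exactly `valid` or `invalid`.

valid

Key hex bytes 55 82 97 77 5f is 5 bytes ≤ B = 7; zero-pad to 7 bytes: K' = 55 82 97 77 5f 00 00.
K' ⊕ ipad = 63 b4 a1 41 69 36 36; K' ⊕ opad = 09 de cb 2b 03 5c 5c.
Inner hash: sum = 99+180+161+65+105+54+54+144+209+31 = 1102 → 04 4e.
Outer hash (recomputed tag): sum = 9+222+203+43+3+92+92+4+78 = 746 → 02 ea.
Recomputed tag = 02ea; claimed = 02ea → match.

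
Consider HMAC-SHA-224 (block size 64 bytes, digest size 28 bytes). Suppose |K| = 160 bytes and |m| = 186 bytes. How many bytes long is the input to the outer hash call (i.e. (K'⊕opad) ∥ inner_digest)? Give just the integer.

Key is 160 > 64 bytes, so it is hashed to 28 bytes then zero-padded to 64: |K'| = 64.
Outer input = (K'⊕opad) ∥ H(inner) → 64 + 28 = 92 bytes.

92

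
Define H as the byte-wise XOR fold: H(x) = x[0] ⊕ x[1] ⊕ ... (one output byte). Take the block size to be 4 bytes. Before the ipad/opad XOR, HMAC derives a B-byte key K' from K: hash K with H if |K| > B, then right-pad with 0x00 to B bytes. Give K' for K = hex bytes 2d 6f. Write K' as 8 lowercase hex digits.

2d6f0000

Key hex bytes 2d 6f is 2 bytes ≤ B = 4; zero-pad to 4 bytes: K' = 2d 6f 00 00.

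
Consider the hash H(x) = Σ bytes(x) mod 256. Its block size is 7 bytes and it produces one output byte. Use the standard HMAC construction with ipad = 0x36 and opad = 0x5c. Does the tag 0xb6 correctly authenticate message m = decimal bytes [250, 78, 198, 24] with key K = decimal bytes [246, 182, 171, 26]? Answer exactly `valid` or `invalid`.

Key decimal bytes [246, 182, 171, 26] = f6 b6 ab 1a is 4 bytes ≤ B = 7; zero-pad to 7 bytes: K' = f6 b6 ab 1a 00 00 00.
K' ⊕ ipad = c0 80 9d 2c 36 36 36; K' ⊕ opad = aa ea f7 46 5c 5c 5c.
Inner hash: sum = 192+128+157+44+54+54+54+250+78+198+24 = 1233; mod 256 = 209 → d1.
Outer hash (recomputed tag): sum = 170+234+247+70+92+92+92+209 = 1206; mod 256 = 182 → b6.
Recomputed tag = b6; claimed = b6 → match.

valid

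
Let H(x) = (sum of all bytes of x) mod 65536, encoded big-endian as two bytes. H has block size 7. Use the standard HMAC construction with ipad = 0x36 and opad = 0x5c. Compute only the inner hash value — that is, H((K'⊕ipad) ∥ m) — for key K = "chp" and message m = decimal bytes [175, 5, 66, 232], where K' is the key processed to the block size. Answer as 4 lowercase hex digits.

Key "chp" = 63 68 70 is 3 bytes ≤ B = 7; zero-pad to 7 bytes: K' = 63 68 70 00 00 00 00.
K' ⊕ ipad = 55 5e 46 36 36 36 36.
Inner input = 55 5e 46 36 36 36 36 ∥ af 05 42 e8.
Inner hash: sum = 85+94+70+54+54+54+54+175+5+66+232 = 943 → 03 af.

03af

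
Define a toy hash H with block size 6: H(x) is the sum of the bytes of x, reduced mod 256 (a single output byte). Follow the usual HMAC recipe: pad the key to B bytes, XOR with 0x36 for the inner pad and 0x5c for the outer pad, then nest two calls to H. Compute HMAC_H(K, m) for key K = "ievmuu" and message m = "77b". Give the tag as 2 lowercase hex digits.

Key "ievmuu" = 69 65 76 6d 75 75 is exactly B = 6 bytes: K' = 69 65 76 6d 75 75.
K' ⊕ ipad = 5f 53 40 5b 43 43.  K' ⊕ opad = 35 39 2a 31 29 29.
Inner input = (K'⊕ipad) ∥ m = 5f 53 40 5b 43 43 ∥ 37 37 62.
Inner hash: sum = 95+83+64+91+67+67+55+55+98 = 675; mod 256 = 163 → a3.
Outer input = (K'⊕opad) ∥ inner = 35 39 2a 31 29 29 ∥ a3.
Outer hash (tag): sum = 53+57+42+49+41+41+163 = 446; mod 256 = 190 → be.

be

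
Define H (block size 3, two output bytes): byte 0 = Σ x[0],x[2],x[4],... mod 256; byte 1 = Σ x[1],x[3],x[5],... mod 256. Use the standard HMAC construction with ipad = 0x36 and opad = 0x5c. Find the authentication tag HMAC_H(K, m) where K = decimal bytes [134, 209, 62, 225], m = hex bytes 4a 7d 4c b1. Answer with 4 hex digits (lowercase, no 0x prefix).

Key decimal bytes [134, 209, 62, 225] = 86 d1 3e e1 is 4 bytes > B = 3, so hash it first: H(key) = c4 b2, then zero-pad to 3 bytes: K' = c4 b2 00.
K' ⊕ ipad = f2 84 36.  K' ⊕ opad = 98 ee 5c.
Inner input = (K'⊕ipad) ∥ m = f2 84 36 ∥ 4a 7d 4c b1.
Inner hash: even-index sum = 598 mod 256 = 86; odd-index sum = 282 mod 256 = 26 → 56 1a.
Outer input = (K'⊕opad) ∥ inner = 98 ee 5c ∥ 56 1a.
Outer hash (tag): even-index sum = 270 mod 256 = 14; odd-index sum = 324 mod 256 = 68 → 0e 44.

0e44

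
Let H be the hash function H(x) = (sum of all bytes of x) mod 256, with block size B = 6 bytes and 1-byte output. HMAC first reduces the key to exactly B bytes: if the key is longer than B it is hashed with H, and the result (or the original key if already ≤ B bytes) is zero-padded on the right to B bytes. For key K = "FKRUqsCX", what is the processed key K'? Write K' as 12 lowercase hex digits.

|K| = 8 > B = 6, so first hash the key.
H(K): sum = 70+75+82+85+113+115+67+88 = 695; mod 256 = 183 → b7.
Zero-pad H(K) = b7 to 6 bytes: K' = b7 00 00 00 00 00.

b70000000000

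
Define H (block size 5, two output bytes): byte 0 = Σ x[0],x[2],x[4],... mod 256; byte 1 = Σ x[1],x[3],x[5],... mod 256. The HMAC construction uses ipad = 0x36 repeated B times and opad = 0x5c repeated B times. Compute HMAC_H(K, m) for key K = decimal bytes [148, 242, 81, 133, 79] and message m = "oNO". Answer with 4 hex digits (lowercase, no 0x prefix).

1d57

Key decimal bytes [148, 242, 81, 133, 79] = 94 f2 51 85 4f is exactly B = 5 bytes: K' = 94 f2 51 85 4f.
K' ⊕ ipad = a2 c4 67 b3 79.  K' ⊕ opad = c8 ae 0d d9 13.
Inner input = (K'⊕ipad) ∥ m = a2 c4 67 b3 79 ∥ 6f 4e 4f.
Inner hash: even-index sum = 464 mod 256 = 208; odd-index sum = 565 mod 256 = 53 → d0 35.
Outer input = (K'⊕opad) ∥ inner = c8 ae 0d d9 13 ∥ d0 35.
Outer hash (tag): even-index sum = 285 mod 256 = 29; odd-index sum = 599 mod 256 = 87 → 1d 57.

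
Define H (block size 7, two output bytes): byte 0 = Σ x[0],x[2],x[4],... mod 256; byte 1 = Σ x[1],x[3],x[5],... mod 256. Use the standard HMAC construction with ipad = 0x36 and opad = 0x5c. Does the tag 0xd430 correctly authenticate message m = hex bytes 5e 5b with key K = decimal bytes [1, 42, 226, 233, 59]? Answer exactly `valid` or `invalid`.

Key decimal bytes [1, 42, 226, 233, 59] = 01 2a e2 e9 3b is 5 bytes ≤ B = 7; zero-pad to 7 bytes: K' = 01 2a e2 e9 3b 00 00.
K' ⊕ ipad = 37 1c d4 df 0d 36 36; K' ⊕ opad = 5d 76 be b5 67 5c 5c.
Inner hash: even-index sum = 425 mod 256 = 169; odd-index sum = 399 mod 256 = 143 → a9 8f.
Outer hash (recomputed tag): even-index sum = 621 mod 256 = 109; odd-index sum = 560 mod 256 = 48 → 6d 30.
Recomputed tag = 6d30; claimed = d430 → mismatch.

invalid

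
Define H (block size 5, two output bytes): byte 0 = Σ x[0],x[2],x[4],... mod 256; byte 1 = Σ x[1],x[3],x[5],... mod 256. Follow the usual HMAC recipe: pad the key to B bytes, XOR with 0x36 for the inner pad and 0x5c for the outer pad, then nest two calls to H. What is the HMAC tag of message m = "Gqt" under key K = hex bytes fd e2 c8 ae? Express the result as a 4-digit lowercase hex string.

b820

Key hex bytes fd e2 c8 ae is 4 bytes ≤ B = 5; zero-pad to 5 bytes: K' = fd e2 c8 ae 00.
K' ⊕ ipad = cb d4 fe 98 36.  K' ⊕ opad = a1 be 94 f2 5c.
Inner input = (K'⊕ipad) ∥ m = cb d4 fe 98 36 ∥ 47 71 74.
Inner hash: even-index sum = 624 mod 256 = 112; odd-index sum = 551 mod 256 = 39 → 70 27.
Outer input = (K'⊕opad) ∥ inner = a1 be 94 f2 5c ∥ 70 27.
Outer hash (tag): even-index sum = 440 mod 256 = 184; odd-index sum = 544 mod 256 = 32 → b8 20.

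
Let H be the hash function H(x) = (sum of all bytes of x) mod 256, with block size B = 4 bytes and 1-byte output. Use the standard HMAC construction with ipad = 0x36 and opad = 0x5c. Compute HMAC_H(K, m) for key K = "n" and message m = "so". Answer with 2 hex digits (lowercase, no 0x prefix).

Key "n" = 6e is 1 byte ≤ B = 4; zero-pad to 4 bytes: K' = 6e 00 00 00.
K' ⊕ ipad = 58 36 36 36.  K' ⊕ opad = 32 5c 5c 5c.
Inner input = (K'⊕ipad) ∥ m = 58 36 36 36 ∥ 73 6f.
Inner hash: sum = 88+54+54+54+115+111 = 476; mod 256 = 220 → dc.
Outer input = (K'⊕opad) ∥ inner = 32 5c 5c 5c ∥ dc.
Outer hash (tag): sum = 50+92+92+92+220 = 546; mod 256 = 34 → 22.

22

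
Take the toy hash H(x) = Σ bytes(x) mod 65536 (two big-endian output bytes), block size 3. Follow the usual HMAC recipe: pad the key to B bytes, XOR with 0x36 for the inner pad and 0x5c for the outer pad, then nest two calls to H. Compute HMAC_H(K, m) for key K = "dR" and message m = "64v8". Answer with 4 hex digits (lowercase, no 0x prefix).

00a8

Key "dR" = 64 52 is 2 bytes ≤ B = 3; zero-pad to 3 bytes: K' = 64 52 00.
K' ⊕ ipad = 52 64 36.  K' ⊕ opad = 38 0e 5c.
Inner input = (K'⊕ipad) ∥ m = 52 64 36 ∥ 36 34 76 38.
Inner hash: sum = 82+100+54+54+52+118+56 = 516 → 02 04.
Outer input = (K'⊕opad) ∥ inner = 38 0e 5c ∥ 02 04.
Outer hash (tag): sum = 56+14+92+2+4 = 168 → 00 a8.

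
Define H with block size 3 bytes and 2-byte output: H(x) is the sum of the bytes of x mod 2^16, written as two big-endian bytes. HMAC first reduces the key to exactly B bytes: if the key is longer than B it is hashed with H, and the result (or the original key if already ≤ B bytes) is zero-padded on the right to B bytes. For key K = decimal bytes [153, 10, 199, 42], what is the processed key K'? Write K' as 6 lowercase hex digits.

|K| = 4 > B = 3, so first hash the key.
H(K): sum = 153+10+199+42 = 404 → 01 94.
Zero-pad H(K) = 01 94 to 3 bytes: K' = 01 94 00.

019400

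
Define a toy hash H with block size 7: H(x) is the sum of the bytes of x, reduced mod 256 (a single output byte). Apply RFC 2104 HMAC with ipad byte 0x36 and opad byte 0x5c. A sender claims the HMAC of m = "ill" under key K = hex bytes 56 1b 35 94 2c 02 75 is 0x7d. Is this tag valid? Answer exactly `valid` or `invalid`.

valid

Key hex bytes 56 1b 35 94 2c 02 75 is exactly B = 7 bytes: K' = 56 1b 35 94 2c 02 75.
K' ⊕ ipad = 60 2d 03 a2 1a 34 43; K' ⊕ opad = 0a 47 69 c8 70 5e 29.
Inner hash: sum = 96+45+3+162+26+52+67+105+108+108 = 772; mod 256 = 4 → 04.
Outer hash (recomputed tag): sum = 10+71+105+200+112+94+41+4 = 637; mod 256 = 125 → 7d.
Recomputed tag = 7d; claimed = 7d → match.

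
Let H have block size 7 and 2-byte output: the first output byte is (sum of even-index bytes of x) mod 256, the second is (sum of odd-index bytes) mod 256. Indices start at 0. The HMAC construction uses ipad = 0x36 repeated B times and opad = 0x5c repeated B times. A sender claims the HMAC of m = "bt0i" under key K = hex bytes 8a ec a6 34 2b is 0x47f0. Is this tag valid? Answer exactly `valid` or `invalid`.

valid

Key hex bytes 8a ec a6 34 2b is 5 bytes ≤ B = 7; zero-pad to 7 bytes: K' = 8a ec a6 34 2b 00 00.
K' ⊕ ipad = bc da 90 02 1d 36 36; K' ⊕ opad = d6 b0 fa 68 77 5c 5c.
Inner hash: even-index sum = 636 mod 256 = 124; odd-index sum = 420 mod 256 = 164 → 7c a4.
Outer hash (recomputed tag): even-index sum = 839 mod 256 = 71; odd-index sum = 496 mod 256 = 240 → 47 f0.
Recomputed tag = 47f0; claimed = 47f0 → match.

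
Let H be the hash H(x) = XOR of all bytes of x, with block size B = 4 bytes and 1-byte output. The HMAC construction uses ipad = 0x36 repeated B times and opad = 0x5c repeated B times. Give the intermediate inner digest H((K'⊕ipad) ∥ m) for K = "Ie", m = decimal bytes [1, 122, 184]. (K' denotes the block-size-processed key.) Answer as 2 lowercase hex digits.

Key "Ie" = 49 65 is 2 bytes ≤ B = 4; zero-pad to 4 bytes: K' = 49 65 00 00.
K' ⊕ ipad = 7f 53 36 36.
Inner input = 7f 53 36 36 ∥ 01 7a b8.
Inner hash: XOR 7f⊕53⊕36⊕36⊕01⊕7a⊕b8 = ef.

ef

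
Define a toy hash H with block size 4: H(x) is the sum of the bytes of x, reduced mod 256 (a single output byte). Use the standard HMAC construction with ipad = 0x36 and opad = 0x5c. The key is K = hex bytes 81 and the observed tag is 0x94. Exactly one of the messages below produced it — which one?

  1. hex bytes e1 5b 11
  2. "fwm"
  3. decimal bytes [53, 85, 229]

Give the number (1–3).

2

Key hex bytes 81 is 1 byte ≤ B = 4; zero-pad to 4 bytes: K' = 81 00 00 00.
K' ⊕ ipad = b7 36 36 36; K' ⊕ opad = dd 5c 5c 5c.
m1: inner = H(b7 36 36 36 e1 5b 11) = a6; tag = H(dd 5c 5c 5c a6) = 97
m2: inner = H(b7 36 36 36 66 77 6d) = a3; tag = H(dd 5c 5c 5c a3) = 94 ← matches
m3: inner = H(b7 36 36 36 35 55 e5) = c8; tag = H(dd 5c 5c 5c c8) = b9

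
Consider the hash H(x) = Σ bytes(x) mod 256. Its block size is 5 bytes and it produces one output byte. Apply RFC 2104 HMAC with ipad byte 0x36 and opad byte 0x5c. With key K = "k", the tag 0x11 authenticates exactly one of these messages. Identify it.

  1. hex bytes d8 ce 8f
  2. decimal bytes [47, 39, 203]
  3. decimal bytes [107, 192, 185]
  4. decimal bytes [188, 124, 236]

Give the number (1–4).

1

Key "k" = 6b is 1 byte ≤ B = 5; zero-pad to 5 bytes: K' = 6b 00 00 00 00.
K' ⊕ ipad = 5d 36 36 36 36; K' ⊕ opad = 37 5c 5c 5c 5c.
m1: inner = H(5d 36 36 36 36 d8 ce 8f) = 6a; tag = H(37 5c 5c 5c 5c 6a) = 11 ← matches
m2: inner = H(5d 36 36 36 36 2f 27 cb) = 56; tag = H(37 5c 5c 5c 5c 56) = fd
m3: inner = H(5d 36 36 36 36 6b c0 b9) = 19; tag = H(37 5c 5c 5c 5c 19) = c0
m4: inner = H(5d 36 36 36 36 bc 7c ec) = 59; tag = H(37 5c 5c 5c 5c 59) = 00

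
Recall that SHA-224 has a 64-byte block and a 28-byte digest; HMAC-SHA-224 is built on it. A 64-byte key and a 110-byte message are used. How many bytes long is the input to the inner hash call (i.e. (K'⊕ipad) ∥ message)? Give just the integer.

Key is 64 ≤ 64 bytes, zero-padded: |K'| = 64.
Inner input = (K'⊕ipad) ∥ m → 64 + 110 = 174 bytes.

174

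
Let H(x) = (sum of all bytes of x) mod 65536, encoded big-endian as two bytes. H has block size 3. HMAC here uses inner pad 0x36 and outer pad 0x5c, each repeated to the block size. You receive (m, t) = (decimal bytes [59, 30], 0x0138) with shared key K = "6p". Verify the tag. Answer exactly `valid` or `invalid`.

invalid

Key "6p" = 36 70 is 2 bytes ≤ B = 3; zero-pad to 3 bytes: K' = 36 70 00.
K' ⊕ ipad = 00 46 36; K' ⊕ opad = 6a 2c 5c.
Inner hash: sum = 0+70+54+59+30 = 213 → 00 d5.
Outer hash (recomputed tag): sum = 106+44+92+0+213 = 455 → 01 c7.
Recomputed tag = 01c7; claimed = 0138 → mismatch.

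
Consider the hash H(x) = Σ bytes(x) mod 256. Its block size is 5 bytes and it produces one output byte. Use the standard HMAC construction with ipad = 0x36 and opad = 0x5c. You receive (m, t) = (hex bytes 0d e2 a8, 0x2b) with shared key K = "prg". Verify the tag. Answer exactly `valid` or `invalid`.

Key "prg" = 70 72 67 is 3 bytes ≤ B = 5; zero-pad to 5 bytes: K' = 70 72 67 00 00.
K' ⊕ ipad = 46 44 51 36 36; K' ⊕ opad = 2c 2e 3b 5c 5c.
Inner hash: sum = 70+68+81+54+54+13+226+168 = 734; mod 256 = 222 → de.
Outer hash (recomputed tag): sum = 44+46+59+92+92+222 = 555; mod 256 = 43 → 2b.
Recomputed tag = 2b; claimed = 2b → match.

valid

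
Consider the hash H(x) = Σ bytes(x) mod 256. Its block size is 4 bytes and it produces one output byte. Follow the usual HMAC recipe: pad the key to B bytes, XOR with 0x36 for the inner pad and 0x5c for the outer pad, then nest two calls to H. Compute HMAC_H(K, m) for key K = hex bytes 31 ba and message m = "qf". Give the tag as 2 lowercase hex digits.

Key hex bytes 31 ba is 2 bytes ≤ B = 4; zero-pad to 4 bytes: K' = 31 ba 00 00.
K' ⊕ ipad = 07 8c 36 36.  K' ⊕ opad = 6d e6 5c 5c.
Inner input = (K'⊕ipad) ∥ m = 07 8c 36 36 ∥ 71 66.
Inner hash: sum = 7+140+54+54+113+102 = 470; mod 256 = 214 → d6.
Outer input = (K'⊕opad) ∥ inner = 6d e6 5c 5c ∥ d6.
Outer hash (tag): sum = 109+230+92+92+214 = 737; mod 256 = 225 → e1.

e1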